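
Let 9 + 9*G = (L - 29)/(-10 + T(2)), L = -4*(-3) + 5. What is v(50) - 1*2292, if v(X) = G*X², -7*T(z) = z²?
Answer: -496912/111 ≈ -4476.7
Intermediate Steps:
L = 17 (L = 12 + 5 = 17)
T(z) = -z²/7
G = -97/111 (G = -1 + ((17 - 29)/(-10 - ⅐*2²))/9 = -1 + (-12/(-10 - ⅐*4))/9 = -1 + (-12/(-10 - 4/7))/9 = -1 + (-12/(-74/7))/9 = -1 + (-12*(-7/74))/9 = -1 + (⅑)*(42/37) = -1 + 14/111 = -97/111 ≈ -0.87387)
v(X) = -97*X²/111
v(50) - 1*2292 = -97/111*50² - 1*2292 = -97/111*2500 - 2292 = -242500/111 - 2292 = -496912/111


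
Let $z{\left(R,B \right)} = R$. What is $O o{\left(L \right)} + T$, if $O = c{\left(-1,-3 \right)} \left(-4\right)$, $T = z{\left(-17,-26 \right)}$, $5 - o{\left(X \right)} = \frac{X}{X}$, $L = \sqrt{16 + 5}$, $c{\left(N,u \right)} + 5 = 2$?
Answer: $31$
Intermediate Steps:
$c{\left(N,u \right)} = -3$ ($c{\left(N,u \right)} = -5 + 2 = -3$)
$L = \sqrt{21} \approx 4.5826$
$o{\left(X \right)} = 4$ ($o{\left(X \right)} = 5 - \frac{X}{X} = 5 - 1 = 4$)
$T = -17$
$O = 12$ ($O = \left(-3\right) \left(-4\right) = 12$)
$O o{\left(L \right)} + T = 12 \cdot 4 - 17 = 48 - 17 = 31$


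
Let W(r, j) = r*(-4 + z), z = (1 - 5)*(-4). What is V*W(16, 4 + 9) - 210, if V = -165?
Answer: -31890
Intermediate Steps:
z = 16 (z = -4*(-4) = 16)
W(r, j) = 12*r (W(r, j) = r*(-4 + 16) = r*12 = 12*r)
V*W(16, 4 + 9) - 210 = -1980*16 - 210 = -165*192 - 210 = -31680 - 210 = -31890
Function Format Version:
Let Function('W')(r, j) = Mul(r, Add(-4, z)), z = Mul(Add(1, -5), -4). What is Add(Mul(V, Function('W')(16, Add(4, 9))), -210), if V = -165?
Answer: -31890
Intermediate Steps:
z = 16 (z = Mul(-4, -4) = 16)
Function('W')(r, j) = Mul(12, r) (Function('W')(r, j) = Mul(r, Add(-4, 16)) = Mul(r, 12) = Mul(12, r))
Add(Mul(V, Function('W')(16, Add(4, 9))), -210) = Add(Mul(-165, Mul(12, 16)), -210) = Add(Mul(-165, 192), -210) = Add(-31680, -210) = -31890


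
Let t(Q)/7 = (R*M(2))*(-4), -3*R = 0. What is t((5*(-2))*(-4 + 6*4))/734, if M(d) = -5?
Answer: 0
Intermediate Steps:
R = 0 (R = -1/3*0 = 0)
t(Q) = 0 (t(Q) = 7*((0*(-5))*(-4)) = 7*(0*(-4)) = 7*0 = 0)
t((5*(-2))*(-4 + 6*4))/734 = 0/734 = 0*(1/734) = 0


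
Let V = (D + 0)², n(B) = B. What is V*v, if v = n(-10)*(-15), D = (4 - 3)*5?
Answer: 3750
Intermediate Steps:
D = 5 (D = 1*5 = 5)
V = 25 (V = (5 + 0)² = 5² = 25)
v = 150 (v = -10*(-15) = 150)
V*v = 25*150 = 3750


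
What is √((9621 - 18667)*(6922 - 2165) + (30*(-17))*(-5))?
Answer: 2*I*√10757318 ≈ 6559.7*I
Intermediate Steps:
√((9621 - 18667)*(6922 - 2165) + (30*(-17))*(-5)) = √(-9046*4757 - 510*(-5)) = √(-43031822 + 2550) = √(-43029272) = 2*I*√10757318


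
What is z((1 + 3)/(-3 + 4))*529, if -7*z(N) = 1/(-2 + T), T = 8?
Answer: -529/42 ≈ -12.595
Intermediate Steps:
z(N) = -1/42 (z(N) = -1/(7*(-2 + 8)) = -⅐/6 = -⅐*⅙ = -1/42)
z((1 + 3)/(-3 + 4))*529 = -1/42*529 = -529/42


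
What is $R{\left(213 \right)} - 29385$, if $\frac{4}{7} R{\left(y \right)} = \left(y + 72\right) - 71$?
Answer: $- \frac{58021}{2} \approx -29011.0$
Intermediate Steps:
$R{\left(y \right)} = \frac{7}{4} + \frac{7 y}{4}$ ($R{\left(y \right)} = \frac{7 \left(\left(y + 72\right) - 71\right)}{4} = \frac{7 \left(\left(72 + y\right) - 71\right)}{4} = \frac{7 \left(1 + y\right)}{4} = \frac{7}{4} + \frac{7 y}{4}$)
$R{\left(213 \right)} - 29385 = \left(\frac{7}{4} + \frac{7}{4} \cdot 213\right) - 29385 = \left(\frac{7}{4} + \frac{1491}{4}\right) - 29385 = \frac{749}{2} - 29385 = - \frac{58021}{2}$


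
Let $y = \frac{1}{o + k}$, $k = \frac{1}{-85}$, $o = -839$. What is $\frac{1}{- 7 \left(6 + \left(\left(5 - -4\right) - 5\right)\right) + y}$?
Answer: $- \frac{71316}{4992205} \approx -0.014285$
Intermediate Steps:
$k = - \frac{1}{85} \approx -0.011765$
$y = - \frac{85}{71316}$ ($y = \frac{1}{-839 - \frac{1}{85}} = \frac{1}{- \frac{71316}{85}} = - \frac{85}{71316} \approx -0.0011919$)
$\frac{1}{- 7 \left(6 + \left(\left(5 - -4\right) - 5\right)\right) + y} = \frac{1}{- 7 \left(6 + \left(\left(5 - -4\right) - 5\right)\right) - \frac{85}{71316}} = \frac{1}{- 7 \left(6 + \left(\left(5 + 4\right) - 5\right)\right) - \frac{85}{71316}} = \frac{1}{- 7 \left(6 + \left(9 - 5\right)\right) - \frac{85}{71316}} = \frac{1}{- 7 \left(6 + 4\right) - \frac{85}{71316}} = \frac{1}{\left(-7\right) 10 - \frac{85}{71316}} = \frac{1}{-70 - \frac{85}{71316}} = \frac{1}{- \frac{4992205}{71316}} = - \frac{71316}{4992205}$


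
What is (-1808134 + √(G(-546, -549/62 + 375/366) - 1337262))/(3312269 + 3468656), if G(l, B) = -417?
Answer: -1808134/6780925 + 3*I*√148631/6780925 ≈ -0.26665 + 0.00017056*I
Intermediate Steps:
(-1808134 + √(G(-546, -549/62 + 375/366) - 1337262))/(3312269 + 3468656) = (-1808134 + √(-417 - 1337262))/(3312269 + 3468656) = (-1808134 + √(-1337679))/6780925 = (-1808134 + 3*I*√148631)*(1/6780925) = -1808134/6780925 + 3*I*√148631/6780925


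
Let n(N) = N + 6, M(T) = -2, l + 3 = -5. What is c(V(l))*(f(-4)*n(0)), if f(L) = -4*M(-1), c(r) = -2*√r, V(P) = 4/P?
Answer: -48*I*√2 ≈ -67.882*I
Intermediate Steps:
l = -8 (l = -3 - 5 = -8)
f(L) = 8 (f(L) = -4*(-2) = 8)
n(N) = 6 + N
c(V(l))*(f(-4)*n(0)) = (-2*2*(I*√2/4))*(8*(6 + 0)) = (-2*I*√2/2)*(8*6) = -I*√2*48 = -48*I*√2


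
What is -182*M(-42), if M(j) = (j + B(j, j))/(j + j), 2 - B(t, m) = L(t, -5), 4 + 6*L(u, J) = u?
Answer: -1261/18 ≈ -70.056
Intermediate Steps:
L(u, J) = -⅔ + u/6
B(t, m) = 8/3 - t/6 (B(t, m) = 2 - (-⅔ + t/6) = 2 + (⅔ - t/6) = 8/3 - t/6)
M(j) = (8/3 + 5*j/6)/(2*j) (M(j) = (j + (8/3 - j/6))/(j + j) = (8/3 + 5*j/6)/((2*j)) = (8/3 + 5*j/6)*(1/(2*j)) = (8/3 + 5*j/6)/(2*j))
-182*M(-42) = -91*(16 + 5*(-42))/(6*(-42)) = -91*(-1)*(16 - 210)/(6*42) = -91*(-1)*(-194)/(6*42) = -182*97/252 = -1261/18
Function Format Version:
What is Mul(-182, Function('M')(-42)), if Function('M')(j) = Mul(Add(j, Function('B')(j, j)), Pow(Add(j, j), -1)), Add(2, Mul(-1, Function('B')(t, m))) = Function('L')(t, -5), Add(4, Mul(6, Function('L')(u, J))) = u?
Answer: Rational(-1261, 18) ≈ -70.056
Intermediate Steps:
Function('L')(u, J) = Add(Rational(-2, 3), Mul(Rational(1, 6), u))
Function('B')(t, m) = Add(Rational(8, 3), Mul(Rational(-1, 6), t)) (Function('B')(t, m) = Add(2, Mul(-1, Add(Rational(-2, 3), Mul(Rational(1, 6), t)))) = Add(2, Add(Rational(2, 3), Mul(Rational(-1, 6), t))) = Add(Rational(8, 3), Mul(Rational(-1, 6), t)))
Function('M')(j) = Mul(Rational(1, 2), Pow(j, -1), Add(Rational(8, 3), Mul(Rational(5, 6), j))) (Function('M')(j) = Mul(Add(j, Add(Rational(8, 3), Mul(Rational(-1, 6), j))), Pow(Add(j, j), -1)) = Mul(Add(Rational(8, 3), Mul(Rational(5, 6), j)), Pow(Mul(2, j), -1)) = Mul(Add(Rational(8, 3), Mul(Rational(5, 6), j)), Mul(Rational(1, 2), Pow(j, -1))) = Mul(Rational(1, 2), Pow(j, -1), Add(Rational(8, 3), Mul(Rational(5, 6), j))))
Mul(-182, Function('M')(-42)) = Mul(-182, Mul(Rational(1, 12), Pow(-42, -1), Add(16, Mul(5, -42)))) = Mul(-182, Mul(Rational(1, 12), Rational(-1, 42), Add(16, -210))) = Mul(-182, Mul(Rational(1, 12), Rational(-1, 42), -194)) = Mul(-182, Rational(97, 252)) = Rational(-1261, 18)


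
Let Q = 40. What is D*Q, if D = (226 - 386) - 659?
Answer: -32760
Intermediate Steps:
D = -819 (D = -160 - 659 = -819)
D*Q = -819*40 = -32760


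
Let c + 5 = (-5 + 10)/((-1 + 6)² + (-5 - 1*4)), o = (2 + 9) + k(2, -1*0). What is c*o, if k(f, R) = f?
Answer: -975/16 ≈ -60.938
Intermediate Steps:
o = 13 (o = (2 + 9) + 2 = 11 + 2 = 13)
c = -75/16 (c = -5 + (-5 + 10)/((-1 + 6)² + (-5 - 1*4)) = -5 + 5/(5² + (-5 - 4)) = -5 + 5/(25 - 9) = -5 + 5/16 = -75/16 ≈ -4.6875)
c*o = -75/16*13 = -975/16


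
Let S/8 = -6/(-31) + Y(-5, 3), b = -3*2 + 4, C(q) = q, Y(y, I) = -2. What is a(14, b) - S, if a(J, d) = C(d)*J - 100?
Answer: -3520/31 ≈ -113.55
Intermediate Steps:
b = -2 (b = -6 + 4 = -2)
a(J, d) = -100 + J*d (a(J, d) = d*J - 100 = J*d - 100 = -100 + J*d)
S = -448/31 (S = 8*(-6/(-31) - 2) = 8*(-6*(-1/31) - 2) = 8*(6/31 - 2) = 8*(-56/31) = -448/31 ≈ -14.452)
a(14, b) - S = (-100 + 14*(-2)) - 1*(-448/31) = (-100 - 28) + 448/31 = -128 + 448/31 = -3520/31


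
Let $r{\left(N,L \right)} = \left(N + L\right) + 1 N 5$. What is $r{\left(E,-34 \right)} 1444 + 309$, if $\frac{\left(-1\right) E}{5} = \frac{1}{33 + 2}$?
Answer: $- \frac{350173}{7} \approx -50025.0$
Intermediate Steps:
$E = - \frac{1}{7}$ ($E = - \frac{5}{33 + 2} = - \frac{5}{35} = \left(-5\right) \frac{1}{35} = - \frac{1}{7} \approx -0.14286$)
$r{\left(N,L \right)} = L + 6 N$ ($r{\left(N,L \right)} = \left(L + N\right) + N 5 = \left(L + N\right) + 5 N = L + 6 N$)
$r{\left(E,-34 \right)} 1444 + 309 = \left(-34 + 6 \left(- \frac{1}{7}\right)\right) 1444 + 309 = \left(-34 - \frac{6}{7}\right) 1444 + 309 = \left(- \frac{244}{7}\right) 1444 + 309 = - \frac{352336}{7} + 309 = - \frac{350173}{7}$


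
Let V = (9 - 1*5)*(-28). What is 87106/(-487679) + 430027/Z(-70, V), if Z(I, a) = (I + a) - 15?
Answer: -209732297215/96072763 ≈ -2183.1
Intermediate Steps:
V = -112 (V = (9 - 5)*(-28) = 4*(-28) = -112)
Z(I, a) = -15 + I + a
87106/(-487679) + 430027/Z(-70, V) = 87106/(-487679) + 430027/(-15 - 70 - 112) = 87106*(-1/487679) + 430027/(-197) = -87106/487679 + 430027*(-1/197) = -87106/487679 - 430027/197 = -209732297215/96072763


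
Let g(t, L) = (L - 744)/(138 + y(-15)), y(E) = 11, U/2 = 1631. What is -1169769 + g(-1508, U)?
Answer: -174293063/149 ≈ -1.1698e+6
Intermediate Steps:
U = 3262 (U = 2*1631 = 3262)
g(t, L) = -744/149 + L/149 (g(t, L) = (L - 744)/(138 + 11) = (-744 + L)/149 = (-744 + L)*(1/149) = -744/149 + L/149)
-1169769 + g(-1508, U) = -1169769 + (-744/149 + (1/149)*3262) = -1169769 + (-744/149 + 3262/149) = -1169769 + 2518/149 = -174293063/149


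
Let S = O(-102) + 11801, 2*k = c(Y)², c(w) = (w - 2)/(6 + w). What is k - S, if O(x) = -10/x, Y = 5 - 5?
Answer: -3611119/306 ≈ -11801.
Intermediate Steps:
Y = 0
c(w) = (-2 + w)/(6 + w)
k = 1/18 (k = ((-2 + 0)/(6 + 0))²/2 = (-2/6)²/2 = ((⅙)*(-2))²/2 = (-⅓)²/2 = (½)*(⅑) = 1/18 ≈ 0.055556)
S = 601856/51 (S = -10/(-102) + 11801 = -10*(-1/102) + 11801 = 5/51 + 11801 = 601856/51 ≈ 11801.)
k - S = 1/18 - 1*601856/51 = 1/18 - 601856/51 = -3611119/306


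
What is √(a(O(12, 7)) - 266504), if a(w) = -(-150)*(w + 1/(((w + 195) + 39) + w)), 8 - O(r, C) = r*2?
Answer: I*√2743082129/101 ≈ 518.56*I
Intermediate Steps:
O(r, C) = 8 - 2*r (O(r, C) = 8 - r*2 = 8 - 2*r)
a(w) = 150*w + 150/(234 + 2*w) (a(w) = -(-150)*(w + 1/(((195 + w) + 39) + w)) = -(-150)*(w + 1/((234 + w) + w)) = -(-150)*(w + 1/(234 + 2*w)) = -(-150*w - 150/(234 + 2*w)) = 150*w + 150/(234 + 2*w))
√(a(O(12, 7)) - 266504) = √(75*(1 + 2*(8 - 2*12)² + 234*(8 - 2*12))/(117 + (8 - 2*12)) - 266504) = √(75*(1 + 2*(8 - 24)² + 234*(8 - 24))/(117 + (8 - 24)) - 266504) = √(75*(1 + 2*(-16)² + 234*(-16))/(117 - 16) - 266504) = √(75*(1 + 2*256 - 3744)/101 - 266504) = √(75*(1/101)*(1 + 512 - 3744) - 266504) = √(75*(1/101)*(-3231) - 266504) = √(-242325/101 - 266504) = √(-27159229/101) = I*√2743082129/101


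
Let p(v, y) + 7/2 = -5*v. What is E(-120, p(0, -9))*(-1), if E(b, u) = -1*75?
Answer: 75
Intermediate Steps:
p(v, y) = -7/2 - 5*v
E(b, u) = -75
E(-120, p(0, -9))*(-1) = -75*(-1) = 75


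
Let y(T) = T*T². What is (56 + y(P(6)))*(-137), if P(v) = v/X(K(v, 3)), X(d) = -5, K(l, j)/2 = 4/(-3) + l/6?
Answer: -929408/125 ≈ -7435.3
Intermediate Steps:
K(l, j) = -8/3 + l/3 (K(l, j) = 2*(4/(-3) + l/6) = 2*(4*(-⅓) + l*(⅙)) = 2*(-4/3 + l/6) = -8/3 + l/3)
P(v) = -v/5 (P(v) = v/(-5) = v*(-⅕) = -v/5)
y(T) = T³
(56 + y(P(6)))*(-137) = (56 + (-⅕*6)³)*(-137) = (56 + (-6/5)³)*(-137) = (56 - 216/125)*(-137) = (6784/125)*(-137) = -929408/125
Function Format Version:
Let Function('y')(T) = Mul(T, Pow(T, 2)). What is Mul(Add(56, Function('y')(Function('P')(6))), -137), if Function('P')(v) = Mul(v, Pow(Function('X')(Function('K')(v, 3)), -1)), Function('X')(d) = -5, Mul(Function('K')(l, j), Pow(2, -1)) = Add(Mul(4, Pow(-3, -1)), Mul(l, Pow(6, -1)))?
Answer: Rational(-929408, 125) ≈ -7435.3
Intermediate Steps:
Function('K')(l, j) = Add(Rational(-8, 3), Mul(Rational(1, 3), l)) (Function('K')(l, j) = Mul(2, Add(Mul(4, Pow(-3, -1)), Mul(l, Pow(6, -1)))) = Mul(2, Add(Mul(4, Rational(-1, 3)), Mul(l, Rational(1, 6)))) = Mul(2, Add(Rational(-4, 3), Mul(Rational(1, 6), l))) = Add(Rational(-8, 3), Mul(Rational(1, 3), l)))
Function('P')(v) = Mul(Rational(-1, 5), v) (Function('P')(v) = Mul(v, Pow(-5, -1)) = Mul(v, Rational(-1, 5)) = Mul(Rational(-1, 5), v))
Function('y')(T) = Pow(T, 3)
Mul(Add(56, Function('y')(Function('P')(6))), -137) = Mul(Add(56, Pow(Mul(Rational(-1, 5), 6), 3)), -137) = Mul(Add(56, Pow(Rational(-6, 5), 3)), -137) = Mul(Add(56, Rational(-216, 125)), -137) = Mul(Rational(6784, 125), -137) = Rational(-929408, 125)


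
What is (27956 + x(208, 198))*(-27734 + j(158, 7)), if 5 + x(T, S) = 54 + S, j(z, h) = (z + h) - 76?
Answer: -779671935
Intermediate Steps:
j(z, h) = -76 + h + z (j(z, h) = (h + z) - 76 = -76 + h + z)
x(T, S) = 49 + S (x(T, S) = -5 + (54 + S) = 49 + S)
(27956 + x(208, 198))*(-27734 + j(158, 7)) = (27956 + (49 + 198))*(-27734 + (-76 + 7 + 158)) = (27956 + 247)*(-27734 + 89) = 28203*(-27645) = -779671935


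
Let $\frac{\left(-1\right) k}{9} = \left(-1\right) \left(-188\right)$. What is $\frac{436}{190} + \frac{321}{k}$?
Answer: $\frac{112787}{53580} \approx 2.105$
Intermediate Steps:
$k = -1692$ ($k = - 9 \left(\left(-1\right) \left(-188\right)\right) = \left(-9\right) 188 = -1692$)
$\frac{436}{190} + \frac{321}{k} = \frac{436}{190} + \frac{321}{-1692} = 436 \cdot \frac{1}{190} + 321 \left(- \frac{1}{1692}\right) = \frac{218}{95} - \frac{107}{564} = \frac{112787}{53580}$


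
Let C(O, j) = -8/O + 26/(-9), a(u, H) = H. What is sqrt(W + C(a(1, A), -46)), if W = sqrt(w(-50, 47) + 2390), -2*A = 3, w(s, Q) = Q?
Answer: sqrt(22 + 9*sqrt(2437))/3 ≈ 7.1979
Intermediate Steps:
A = -3/2 (A = -1/2*3 = -3/2 ≈ -1.5000)
C(O, j) = -26/9 - 8/O (C(O, j) = -8/O + 26*(-1/9) = -8/O - 26/9 = -26/9 - 8/O)
W = sqrt(2437) (W = sqrt(47 + 2390) = sqrt(2437) ≈ 49.366)
sqrt(W + C(a(1, A), -46)) = sqrt(sqrt(2437) + (-26/9 - 8/(-3/2))) = sqrt(sqrt(2437) + (-26/9 - 8*(-2/3))) = sqrt(sqrt(2437) + (-26/9 + 16/3)) = sqrt(sqrt(2437) + 22/9) = sqrt(22/9 + sqrt(2437))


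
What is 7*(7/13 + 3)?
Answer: 322/13 ≈ 24.769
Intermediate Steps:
7*(7/13 + 3) = 7*(46/13) = 322/13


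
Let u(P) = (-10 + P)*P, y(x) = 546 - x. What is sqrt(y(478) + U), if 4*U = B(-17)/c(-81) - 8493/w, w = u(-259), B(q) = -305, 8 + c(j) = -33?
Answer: sqrt(2279131384317774)/5713022 ≈ 8.3564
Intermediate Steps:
c(j) = -41 (c(j) = -8 - 33 = -41)
u(P) = P*(-10 + P)
w = 69671 (w = -259*(-10 - 259) = -259*(-269) = 69671)
U = 10450721/5713022 (U = (-305/(-41) - 8493/69671)/4 = (-305*(-1/41) - 8493*1/69671)/4 = (305/41 - 8493/69671)/4 = (1/4)*(20901442/2856511) = 10450721/5713022 ≈ 1.8293)
sqrt(y(478) + U) = sqrt((546 - 1*478) + 10450721/5713022) = sqrt((546 - 478) + 10450721/5713022) = sqrt(68 + 10450721/5713022) = sqrt(398936217/5713022) = sqrt(2279131384317774)/5713022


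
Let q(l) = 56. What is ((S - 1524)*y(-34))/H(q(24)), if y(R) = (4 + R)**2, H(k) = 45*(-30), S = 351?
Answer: 782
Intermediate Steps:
H(k) = -1350
((S - 1524)*y(-34))/H(q(24)) = ((351 - 1524)*(4 - 34)**2)/(-1350) = -1173*(-30)**2*(-1/1350) = -1173*900*(-1/1350) = -1055700*(-1/1350) = 782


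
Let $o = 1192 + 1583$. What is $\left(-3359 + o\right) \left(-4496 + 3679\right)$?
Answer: $477128$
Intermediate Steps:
$o = 2775$
$\left(-3359 + o\right) \left(-4496 + 3679\right) = \left(-3359 + 2775\right) \left(-4496 + 3679\right) = \left(-584\right) \left(-817\right) = 477128$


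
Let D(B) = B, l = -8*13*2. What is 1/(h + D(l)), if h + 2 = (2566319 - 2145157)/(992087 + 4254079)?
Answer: -2623083/550636849 ≈ -0.0047637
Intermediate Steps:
h = -5035585/2623083 (h = -2 + (2566319 - 2145157)/(992087 + 4254079) = -2 + 421162/5246166 = -2 + 421162*(1/5246166) = -2 + 210581/2623083 = -5035585/2623083 ≈ -1.9197)
l = -208 (l = -104*2 = -208)
1/(h + D(l)) = 1/(-5035585/2623083 - 208) = 1/(-550636849/2623083) = -2623083/550636849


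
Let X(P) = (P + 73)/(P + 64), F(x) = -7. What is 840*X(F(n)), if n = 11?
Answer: 18480/19 ≈ 972.63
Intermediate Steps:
X(P) = (73 + P)/(64 + P)
840*X(F(n)) = 840*((73 - 7)/(64 - 7)) = 840*(66/57) = 840*((1/57)*66) = 840*(22/19) = 18480/19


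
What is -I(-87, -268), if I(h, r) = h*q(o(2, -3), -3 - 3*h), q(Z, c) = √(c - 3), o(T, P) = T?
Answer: 87*√255 ≈ 1389.3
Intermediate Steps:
q(Z, c) = √(-3 + c)
I(h, r) = h*√(-6 - 3*h) (I(h, r) = h*√(-3 + (-3 - 3*h)) = h*√(-6 - 3*h))
-I(-87, -268) = -(-87)*√(-6 - 3*(-87)) = -(-87)*√(-6 + 261) = -(-87)*√255 = 87*√255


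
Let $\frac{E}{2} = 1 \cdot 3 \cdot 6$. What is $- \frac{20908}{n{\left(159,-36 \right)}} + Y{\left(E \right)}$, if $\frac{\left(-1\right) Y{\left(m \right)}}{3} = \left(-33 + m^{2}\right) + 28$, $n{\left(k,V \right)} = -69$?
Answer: $- \frac{246329}{69} \approx -3570.0$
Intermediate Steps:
$E = 36$ ($E = 2 \cdot 1 \cdot 3 \cdot 6 = 2 \cdot 3 \cdot 6 = 2 \cdot 18 = 36$)
$Y{\left(m \right)} = 15 - 3 m^{2}$ ($Y{\left(m \right)} = - 3 \left(\left(-33 + m^{2}\right) + 28\right) = - 3 \left(-5 + m^{2}\right) = 15 - 3 m^{2}$)
$- \frac{20908}{n{\left(159,-36 \right)}} + Y{\left(E \right)} = - \frac{20908}{-69} + \left(15 - 3 \cdot 36^{2}\right) = \left(-20908\right) \left(- \frac{1}{69}\right) + \left(15 - 3888\right) = \frac{20908}{69} + \left(15 - 3888\right) = \frac{20908}{69} - 3873 = - \frac{246329}{69}$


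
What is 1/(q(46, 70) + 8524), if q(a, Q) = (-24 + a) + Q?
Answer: 1/8616 ≈ 0.00011606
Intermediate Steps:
q(a, Q) = -24 + Q + a
1/(q(46, 70) + 8524) = 1/((-24 + 70 + 46) + 8524) = 1/(92 + 8524) = 1/8616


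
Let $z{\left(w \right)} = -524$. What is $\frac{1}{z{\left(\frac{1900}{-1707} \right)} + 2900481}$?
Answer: $\frac{1}{2899957} \approx 3.4483 \cdot 10^{-7}$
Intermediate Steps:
$\frac{1}{z{\left(\frac{1900}{-1707} \right)} + 2900481} = \frac{1}{-524 + 2900481} = \frac{1}{2899957}$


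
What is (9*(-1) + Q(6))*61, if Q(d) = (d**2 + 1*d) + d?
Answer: 2379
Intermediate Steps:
Q(d) = d**2 + 2*d (Q(d) = (d**2 + d) + d = (d + d**2) + d = d**2 + 2*d)
(9*(-1) + Q(6))*61 = (9*(-1) + 6*(2 + 6))*61 = (-9 + 6*8)*61 = (-9 + 48)*61 = 39*61 = 2379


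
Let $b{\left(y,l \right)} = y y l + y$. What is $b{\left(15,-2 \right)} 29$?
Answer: $-12615$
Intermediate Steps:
$b{\left(y,l \right)} = y + l y^{2}$ ($b{\left(y,l \right)} = y^{2} l + y = l y^{2} + y = y + l y^{2}$)
$b{\left(15,-2 \right)} 29 = 15 \left(1 - 30\right) 29 = 15 \left(-29\right) 29 = \left(-435\right) 29 = -12615$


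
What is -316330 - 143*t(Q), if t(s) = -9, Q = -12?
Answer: -315043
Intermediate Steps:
-316330 - 143*t(Q) = -316330 - 143*(-9) = -316330 + 1287 = -315043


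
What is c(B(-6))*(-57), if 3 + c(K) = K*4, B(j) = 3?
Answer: -513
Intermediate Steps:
c(K) = -3 + 4*K (c(K) = -3 + K*4 = -3 + 4*K)
c(B(-6))*(-57) = (-3 + 4*3)*(-57) = (-3 + 12)*(-57) = 9*(-57) = -513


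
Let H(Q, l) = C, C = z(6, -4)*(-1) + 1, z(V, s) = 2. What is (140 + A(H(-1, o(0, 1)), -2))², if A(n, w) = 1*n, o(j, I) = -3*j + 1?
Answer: 19321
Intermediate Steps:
o(j, I) = 1 - 3*j
C = -1 (C = 2*(-1) + 1 = -2 + 1 = -1)
H(Q, l) = -1
A(n, w) = n
(140 + A(H(-1, o(0, 1)), -2))² = (140 - 1)² = 139² = 19321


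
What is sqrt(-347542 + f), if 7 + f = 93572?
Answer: I*sqrt(253977) ≈ 503.96*I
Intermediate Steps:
f = 93565 (f = -7 + 93572 = 93565)
sqrt(-347542 + f) = sqrt(-347542 + 93565) = sqrt(-253977) = I*sqrt(253977)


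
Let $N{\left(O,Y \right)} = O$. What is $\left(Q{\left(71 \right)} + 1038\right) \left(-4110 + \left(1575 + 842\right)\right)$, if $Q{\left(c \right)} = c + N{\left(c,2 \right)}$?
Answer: $-1997740$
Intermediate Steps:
$Q{\left(c \right)} = 2 c$ ($Q{\left(c \right)} = c + c = 2 c$)
$\left(Q{\left(71 \right)} + 1038\right) \left(-4110 + \left(1575 + 842\right)\right) = \left(2 \cdot 71 + 1038\right) \left(-4110 + \left(1575 + 842\right)\right) = \left(142 + 1038\right) \left(-4110 + 2417\right) = 1180 \left(-1693\right) = -1997740$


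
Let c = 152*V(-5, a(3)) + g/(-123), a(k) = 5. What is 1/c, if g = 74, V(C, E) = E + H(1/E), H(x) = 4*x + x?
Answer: 123/112102 ≈ 0.0010972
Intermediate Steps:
H(x) = 5*x
V(C, E) = E + 5/E
c = 112102/123 (c = 152*(5 + 5/5) + 74/(-123) = 152*(5 + 5*(⅕)) + 74*(-1/123) = 152*(5 + 1) - 74/123 = 152*6 - 74/123 = 912 - 74/123 = 112102/123 ≈ 911.40)
1/c = 1/(112102/123) = 123/112102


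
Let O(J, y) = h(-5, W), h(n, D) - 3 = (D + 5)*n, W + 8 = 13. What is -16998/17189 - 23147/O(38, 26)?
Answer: 397074877/807883 ≈ 491.50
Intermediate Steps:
W = 5 (W = -8 + 13 = 5)
h(n, D) = 3 + n*(5 + D) (h(n, D) = 3 + (D + 5)*n = 3 + (5 + D)*n = 3 + n*(5 + D))
O(J, y) = -47 (O(J, y) = 3 + 5*(-5) + 5*(-5) = 3 - 25 - 25 = -47)
-16998/17189 - 23147/O(38, 26) = -16998/17189 - 23147/(-47) = -16998*1/17189 - 23147*(-1/47) = -16998/17189 + 23147/47 = 397074877/807883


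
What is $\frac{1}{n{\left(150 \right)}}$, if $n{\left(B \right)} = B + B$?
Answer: $\frac{1}{300} \approx 0.0033333$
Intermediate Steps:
$n{\left(B \right)} = 2 B$
$\frac{1}{n{\left(150 \right)}} = \frac{1}{2 \cdot 150} = \frac{1}{300}$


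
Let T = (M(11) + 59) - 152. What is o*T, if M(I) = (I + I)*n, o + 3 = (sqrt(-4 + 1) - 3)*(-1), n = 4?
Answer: 5*I*sqrt(3) ≈ 8.6602*I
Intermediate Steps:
o = -I*sqrt(3) (o = -3 + (sqrt(-4 + 1) - 3)*(-1) = -3 + (sqrt(-3) - 3)*(-1) = -3 + (I*sqrt(3) - 3)*(-1) = -3 + (-3 + I*sqrt(3))*(-1) = -3 + (3 - I*sqrt(3)) = -I*sqrt(3) ≈ -1.732*I)
M(I) = 8*I (M(I) = (I + I)*4 = (2*I)*4 = 8*I)
T = -5 (T = (8*11 + 59) - 152 = (88 + 59) - 152 = 147 - 152 = -5)
o*T = -I*sqrt(3)*(-5) = 5*I*sqrt(3)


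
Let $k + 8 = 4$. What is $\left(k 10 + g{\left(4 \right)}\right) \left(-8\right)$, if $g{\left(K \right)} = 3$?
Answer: $296$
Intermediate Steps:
$k = -4$ ($k = -8 + 4 = -4$)
$\left(k 10 + g{\left(4 \right)}\right) \left(-8\right) = \left(\left(-4\right) 10 + 3\right) \left(-8\right) = \left(-40 + 3\right) \left(-8\right) = \left(-37\right) \left(-8\right) = 296$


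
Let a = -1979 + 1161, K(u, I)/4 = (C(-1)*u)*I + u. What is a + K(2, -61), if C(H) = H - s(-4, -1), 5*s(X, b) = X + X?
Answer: -5514/5 ≈ -1102.8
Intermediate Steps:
s(X, b) = 2*X/5 (s(X, b) = (X + X)/5 = (2*X)/5 = 2*X/5)
C(H) = 8/5 + H (C(H) = H - 2*(-4)/5 = H - 1*(-8/5) = H + 8/5 = 8/5 + H)
K(u, I) = 4*u + 12*I*u/5 (K(u, I) = 4*(((8/5 - 1)*u)*I + u) = 4*((3*u/5)*I + u) = 4*(3*I*u/5 + u) = 4*(u + 3*I*u/5) = 4*u + 12*I*u/5)
a = -818
a + K(2, -61) = -818 + (4/5)*2*(5 + 3*(-61)) = -818 + (4/5)*2*(5 - 183) = -818 + (4/5)*2*(-178) = -818 - 1424/5 = -5514/5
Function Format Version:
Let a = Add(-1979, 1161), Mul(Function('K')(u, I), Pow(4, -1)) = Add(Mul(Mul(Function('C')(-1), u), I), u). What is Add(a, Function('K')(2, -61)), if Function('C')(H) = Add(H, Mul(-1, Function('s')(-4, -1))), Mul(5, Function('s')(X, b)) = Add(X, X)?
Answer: Rational(-5514, 5) ≈ -1102.8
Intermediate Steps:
Function('s')(X, b) = Mul(Rational(2, 5), X) (Function('s')(X, b) = Mul(Rational(1, 5), Add(X, X)) = Mul(Rational(1, 5), Mul(2, X)) = Mul(Rational(2, 5), X))
Function('C')(H) = Add(Rational(8, 5), H) (Function('C')(H) = Add(H, Mul(-1, Mul(Rational(2, 5), -4))) = Add(H, Mul(-1, Rational(-8, 5))) = Add(H, Rational(8, 5)) = Add(Rational(8, 5), H))
Function('K')(u, I) = Add(Mul(4, u), Mul(Rational(12, 5), I, u)) (Function('K')(u, I) = Mul(4, Add(Mul(Mul(Add(Rational(8, 5), -1), u), I), u)) = Mul(4, Add(Mul(Mul(Rational(3, 5), u), I), u)) = Mul(4, Add(Mul(Rational(3, 5), I, u), u)) = Mul(4, Add(u, Mul(Rational(3, 5), I, u))) = Add(Mul(4, u), Mul(Rational(12, 5), I, u)))
a = -818
Add(a, Function('K')(2, -61)) = Add(-818, Mul(Rational(4, 5), 2, Add(5, Mul(3, -61)))) = Add(-818, Mul(Rational(4, 5), 2, Add(5, -183))) = Add(-818, Mul(Rational(4, 5), 2, -178)) = Add(-818, Rational(-1424, 5)) = Rational(-5514, 5)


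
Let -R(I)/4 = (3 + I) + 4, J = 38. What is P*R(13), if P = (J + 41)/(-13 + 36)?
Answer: -6320/23 ≈ -274.78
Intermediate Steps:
R(I) = -28 - 4*I (R(I) = -4*((3 + I) + 4) = -4*(7 + I) = -28 - 4*I)
P = 79/23 (P = (38 + 41)/(-13 + 36) = 79/23 ≈ 3.4348)
P*R(13) = 79*(-28 - 4*13)/23 = 79*(-28 - 52)/23 = (79/23)*(-80) = -6320/23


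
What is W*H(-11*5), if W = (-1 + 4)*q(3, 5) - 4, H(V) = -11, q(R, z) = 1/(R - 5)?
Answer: 121/2 ≈ 60.500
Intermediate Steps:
q(R, z) = 1/(-5 + R)
W = -11/2 (W = (-1 + 4)/(-5 + 3) - 4 = 3/(-2) - 4 = 3*(-½) - 4 = -3/2 - 4 = -11/2 ≈ -5.5000)
W*H(-11*5) = -11/2*(-11) = 121/2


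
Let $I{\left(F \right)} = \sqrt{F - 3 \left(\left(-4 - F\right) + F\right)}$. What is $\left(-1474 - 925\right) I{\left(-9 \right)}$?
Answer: $- 2399 \sqrt{3} \approx -4155.2$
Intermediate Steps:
$I{\left(F \right)} = \sqrt{12 + F}$ ($I{\left(F \right)} = \sqrt{F - -12} = \sqrt{F + 12} = \sqrt{12 + F}$)
$\left(-1474 - 925\right) I{\left(-9 \right)} = \left(-1474 - 925\right) \sqrt{12 - 9} = - 2399 \sqrt{3}$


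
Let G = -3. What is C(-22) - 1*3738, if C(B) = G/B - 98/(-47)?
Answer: -3862795/1034 ≈ -3735.8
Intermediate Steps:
C(B) = 98/47 - 3/B (C(B) = -3/B - 98/(-47) = -3/B - 98*(-1/47) = -3/B + 98/47 = 98/47 - 3/B)
C(-22) - 1*3738 = (98/47 - 3/(-22)) - 1*3738 = (98/47 - 3*(-1/22)) - 3738 = (98/47 + 3/22) - 3738 = 2297/1034 - 3738 = -3862795/1034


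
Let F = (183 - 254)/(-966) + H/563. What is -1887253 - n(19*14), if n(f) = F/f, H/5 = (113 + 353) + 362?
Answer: -273021776830897/144666228 ≈ -1.8873e+6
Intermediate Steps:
H = 4140 (H = 5*((113 + 353) + 362) = 5*(466 + 362) = 5*828 = 4140)
F = 4039213/543858 (F = (183 - 254)/(-966) + 4140/563 = -71*(-1/966) + 4140*(1/563) = 71/966 + 4140/563 = 4039213/543858 ≈ 7.4270)
n(f) = 4039213/(543858*f)
-1887253 - n(19*14) = -1887253 - 4039213/(543858*(19*14)) = -1887253 - 4039213/(543858*266) = -1887253 - 1*4039213/144666228 = -1887253 - 4039213/144666228 = -273021776830897/144666228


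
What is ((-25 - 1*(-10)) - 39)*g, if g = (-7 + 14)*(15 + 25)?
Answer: -15120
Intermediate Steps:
g = 280 (g = 7*40 = 280)
((-25 - 1*(-10)) - 39)*g = ((-25 - 1*(-10)) - 39)*280 = ((-25 + 10) - 39)*280 = (-15 - 39)*280 = -54*280 = -15120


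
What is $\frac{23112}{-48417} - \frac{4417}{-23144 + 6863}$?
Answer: $- \frac{54142861}{262759059} \approx -0.20606$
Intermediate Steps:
$\frac{23112}{-48417} - \frac{4417}{-23144 + 6863} = 23112 \left(- \frac{1}{48417}\right) - \frac{4417}{-16281} = - \frac{7704}{16139} - - \frac{4417}{16281} = - \frac{7704}{16139} + \frac{4417}{16281} = - \frac{54142861}{262759059}$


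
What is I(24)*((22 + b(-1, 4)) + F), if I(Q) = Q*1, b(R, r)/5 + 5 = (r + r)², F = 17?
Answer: 8016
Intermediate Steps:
b(R, r) = -25 + 20*r² (b(R, r) = -25 + 5*(r + r)² = -25 + 5*(2*r)² = -25 + 5*(4*r²) = -25 + 20*r²)
I(Q) = Q
I(24)*((22 + b(-1, 4)) + F) = 24*((22 + (-25 + 20*4²)) + 17) = 24*((22 + (-25 + 20*16)) + 17) = 24*((22 + (-25 + 320)) + 17) = 24*((22 + 295) + 17) = 24*(317 + 17) = 24*334 = 8016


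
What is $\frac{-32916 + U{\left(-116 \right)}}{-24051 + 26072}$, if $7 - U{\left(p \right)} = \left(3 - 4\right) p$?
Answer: $- \frac{33025}{2021} \approx -16.341$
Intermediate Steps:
$U{\left(p \right)} = 7 + p$ ($U{\left(p \right)} = 7 - \left(3 - 4\right) p = 7 - - p = 7 + p$)
$\frac{-32916 + U{\left(-116 \right)}}{-24051 + 26072} = \frac{-32916 + \left(7 - 116\right)}{-24051 + 26072} = \frac{-32916 - 109}{2021} = \left(-33025\right) \frac{1}{2021} = - \frac{33025}{2021}$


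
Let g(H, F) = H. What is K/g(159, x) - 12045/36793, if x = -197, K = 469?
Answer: 15340762/5850087 ≈ 2.6223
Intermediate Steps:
K/g(159, x) - 12045/36793 = 469/159 - 12045/36793 = 15340762/5850087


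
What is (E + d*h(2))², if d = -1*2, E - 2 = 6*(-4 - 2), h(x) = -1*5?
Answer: 576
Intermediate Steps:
h(x) = -5
E = -34 (E = 2 + 6*(-4 - 2) = 2 + 6*(-6) = 2 - 36 = -34)
d = -2
(E + d*h(2))² = (-34 - 2*(-5))² = (-34 + 10)² = (-24)² = 576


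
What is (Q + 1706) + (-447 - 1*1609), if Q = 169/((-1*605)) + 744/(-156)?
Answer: -2792457/7865 ≈ -355.05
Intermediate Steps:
Q = -39707/7865 (Q = 169/(-605) + 744*(-1/156) = 169*(-1/605) - 62/13 = -169/605 - 62/13 = -39707/7865 ≈ -5.0486)
(Q + 1706) + (-447 - 1*1609) = (-39707/7865 + 1706) + (-447 - 1*1609) = 13377983/7865 + (-447 - 1609) = 13377983/7865 - 2056 = -2792457/7865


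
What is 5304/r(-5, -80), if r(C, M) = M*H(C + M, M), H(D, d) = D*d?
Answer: -39/4000 ≈ -0.0097500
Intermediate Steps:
r(C, M) = M²*(C + M) (r(C, M) = M*((C + M)*M) = M*(M*(C + M)) = M²*(C + M))
5304/r(-5, -80) = 5304/(((-80)²*(-5 - 80))) = 5304/((6400*(-85))) = 5304/(-544000) = 5304*(-1/544000) = -39/4000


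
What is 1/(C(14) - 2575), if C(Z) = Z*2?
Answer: -1/2547 ≈ -0.00039262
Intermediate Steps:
C(Z) = 2*Z
1/(C(14) - 2575) = 1/(2*14 - 2575) = 1/(28 - 2575) = 1/(-2547) = -1/2547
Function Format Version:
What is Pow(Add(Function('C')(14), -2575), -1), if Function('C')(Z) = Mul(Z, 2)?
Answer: Rational(-1, 2547) ≈ -0.00039262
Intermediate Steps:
Function('C')(Z) = Mul(2, Z)
Pow(Add(Function('C')(14), -2575), -1) = Pow(Add(Mul(2, 14), -2575), -1) = Pow(Add(28, -2575), -1) = Pow(-2547, -1) = Rational(-1, 2547)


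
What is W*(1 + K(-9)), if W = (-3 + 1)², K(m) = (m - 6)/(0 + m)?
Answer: 32/3 ≈ 10.667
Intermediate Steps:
K(m) = (-6 + m)/m
W = 4 (W = (-2)² = 4)
W*(1 + K(-9)) = 4*(1 + (-6 - 9)/(-9)) = 4*(1 - ⅑*(-15)) = 4*(1 + 5/3) = 4*(8/3) = 32/3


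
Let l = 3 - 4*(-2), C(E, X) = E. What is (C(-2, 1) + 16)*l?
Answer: 154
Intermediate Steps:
l = 11 (l = 3 + 8 = 11)
(C(-2, 1) + 16)*l = (-2 + 16)*11 = 14*11 = 154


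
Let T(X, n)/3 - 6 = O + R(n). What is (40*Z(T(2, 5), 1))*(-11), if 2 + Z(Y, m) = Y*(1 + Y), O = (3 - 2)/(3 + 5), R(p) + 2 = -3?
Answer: -44935/8 ≈ -5616.9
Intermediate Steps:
R(p) = -5 (R(p) = -2 - 3 = -5)
O = ⅛ (O = 1/8 = 1*(⅛) = ⅛ ≈ 0.12500)
T(X, n) = 27/8 (T(X, n) = 18 + 3*(⅛ - 5) = 18 + 3*(-39/8) = 18 - 117/8 = 27/8)
Z(Y, m) = -2 + Y*(1 + Y)
(40*Z(T(2, 5), 1))*(-11) = (40*(-2 + 27/8 + (27/8)²))*(-11) = (40*(-2 + 27/8 + 729/64))*(-11) = (40*(817/64))*(-11) = (4085/8)*(-11) = -44935/8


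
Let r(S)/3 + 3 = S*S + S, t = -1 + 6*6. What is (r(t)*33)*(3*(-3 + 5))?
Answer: 746658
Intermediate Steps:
t = 35 (t = -1 + 36 = 35)
r(S) = -9 + 3*S + 3*S² (r(S) = -9 + 3*(S*S + S) = -9 + 3*(S² + S) = -9 + 3*(S + S²) = -9 + (3*S + 3*S²) = -9 + 3*S + 3*S²)
(r(t)*33)*(3*(-3 + 5)) = ((-9 + 3*35 + 3*35²)*33)*(3*(-3 + 5)) = ((-9 + 105 + 3*1225)*33)*(3*2) = ((-9 + 105 + 3675)*33)*6 = (3771*33)*6 = 124443*6 = 746658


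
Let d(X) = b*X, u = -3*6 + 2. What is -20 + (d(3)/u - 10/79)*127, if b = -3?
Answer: 44697/1264 ≈ 35.362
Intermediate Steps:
u = -16 (u = -18 + 2 = -16)
d(X) = -3*X
-20 + (d(3)/u - 10/79)*127 = -20 + (-3*3/(-16) - 10/79)*127 = -20 + (-9*(-1/16) - 10*1/79)*127 = -20 + (9/16 - 10/79)*127 = -20 + (551/1264)*127 = -20 + 69977/1264 = 44697/1264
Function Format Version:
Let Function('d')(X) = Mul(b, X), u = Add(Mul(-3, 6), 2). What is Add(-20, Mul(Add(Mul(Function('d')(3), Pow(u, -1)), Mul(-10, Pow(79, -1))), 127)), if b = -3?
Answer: Rational(44697, 1264) ≈ 35.362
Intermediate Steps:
u = -16 (u = Add(-18, 2) = -16)
Function('d')(X) = Mul(-3, X)
Add(-20, Mul(Add(Mul(Function('d')(3), Pow(u, -1)), Mul(-10, Pow(79, -1))), 127)) = Add(-20, Mul(Add(Mul(Mul(-3, 3), Pow(-16, -1)), Mul(-10, Pow(79, -1))), 127)) = Add(-20, Mul(Add(Mul(-9, Rational(-1, 16)), Mul(-10, Rational(1, 79))), 127)) = Add(-20, Mul(Add(Rational(9, 16), Rational(-10, 79)), 127)) = Add(-20, Mul(Rational(551, 1264), 127)) = Add(-20, Rational(69977, 1264)) = Rational(44697, 1264)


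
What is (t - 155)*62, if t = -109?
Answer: -16368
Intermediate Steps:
(t - 155)*62 = (-109 - 155)*62 = -264*62 = -16368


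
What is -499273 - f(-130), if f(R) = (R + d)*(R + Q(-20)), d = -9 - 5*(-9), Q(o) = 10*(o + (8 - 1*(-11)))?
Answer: -512433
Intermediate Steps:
Q(o) = 190 + 10*o (Q(o) = 10*(o + (8 + 11)) = 10*(o + 19) = 10*(19 + o) = 190 + 10*o)
d = 36 (d = -9 + 45 = 36)
f(R) = (-10 + R)*(36 + R) (f(R) = (R + 36)*(R + (190 + 10*(-20))) = (36 + R)*(R + (190 - 200)) = (36 + R)*(R - 10) = (36 + R)*(-10 + R) = (-10 + R)*(36 + R))
-499273 - f(-130) = -499273 - (-360 + (-130)² + 26*(-130)) = -499273 - (-360 + 16900 - 3380) = -499273 - 1*13160 = -499273 - 13160 = -512433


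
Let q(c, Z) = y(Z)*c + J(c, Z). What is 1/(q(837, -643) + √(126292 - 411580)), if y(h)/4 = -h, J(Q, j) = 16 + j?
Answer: 717379/1543897984019 - 2*I*√71322/4631693952057 ≈ 4.6465e-7 - 1.1532e-10*I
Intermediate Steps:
y(h) = -4*h (y(h) = 4*(-h) = -4*h)
q(c, Z) = 16 + Z - 4*Z*c (q(c, Z) = (-4*Z)*c + (16 + Z) = -4*Z*c + (16 + Z) = 16 + Z - 4*Z*c)
1/(q(837, -643) + √(126292 - 411580)) = 1/((16 - 643 - 4*(-643)*837) + √(126292 - 411580)) = 1/((16 - 643 + 2152764) + √(-285288)) = 1/(2152137 + 2*I*√71322)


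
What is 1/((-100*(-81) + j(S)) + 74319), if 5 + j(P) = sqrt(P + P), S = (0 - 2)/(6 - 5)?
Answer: 41207/3396033700 - I/3396033700 ≈ 1.2134e-5 - 2.9446e-10*I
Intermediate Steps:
S = -2 (S = -2/1 = -2*1 = -2)
j(P) = -5 + sqrt(2)*sqrt(P) (j(P) = -5 + sqrt(P + P) = -5 + sqrt(2*P) = -5 + sqrt(2)*sqrt(P))
1/((-100*(-81) + j(S)) + 74319) = 1/((-100*(-81) + (-5 + sqrt(2)*sqrt(-2))) + 74319) = 1/((8100 + (-5 + sqrt(2)*(I*sqrt(2)))) + 74319) = 1/((8100 + (-5 + 2*I)) + 74319) = 1/((8095 + 2*I) + 74319) = 1/(82414 + 2*I) = (82414 - 2*I)/6792067400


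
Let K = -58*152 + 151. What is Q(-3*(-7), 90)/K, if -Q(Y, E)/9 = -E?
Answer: -162/1733 ≈ -0.093480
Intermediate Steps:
Q(Y, E) = 9*E (Q(Y, E) = -(-9)*E = 9*E)
K = -8665 (K = -8816 + 151 = -8665)
Q(-3*(-7), 90)/K = (9*90)/(-8665) = 810*(-1/8665) = -162/1733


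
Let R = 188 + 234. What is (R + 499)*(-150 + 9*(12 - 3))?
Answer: -63549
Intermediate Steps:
R = 422
(R + 499)*(-150 + 9*(12 - 3)) = (422 + 499)*(-150 + 9*(12 - 3)) = 921*(-150 + 9*9) = 921*(-150 + 81) = 921*(-69) = -63549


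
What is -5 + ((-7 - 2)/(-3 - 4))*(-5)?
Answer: -80/7 ≈ -11.429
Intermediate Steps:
-5 + ((-7 - 2)/(-3 - 4))*(-5) = -5 - 9/(-7)*(-5) = -5 - 9*(-⅐)*(-5) = -5 + (9/7)*(-5) = -5 - 45/7 = -80/7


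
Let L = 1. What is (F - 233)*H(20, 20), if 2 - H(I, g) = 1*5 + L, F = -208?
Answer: 1764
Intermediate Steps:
H(I, g) = -4 (H(I, g) = 2 - (1*5 + 1) = 2 - (5 + 1) = 2 - 1*6 = 2 - 6 = -4)
(F - 233)*H(20, 20) = (-208 - 233)*(-4) = -441*(-4) = 1764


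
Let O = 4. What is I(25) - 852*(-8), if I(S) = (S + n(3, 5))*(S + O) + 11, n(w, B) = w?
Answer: 7639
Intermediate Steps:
I(S) = 11 + (3 + S)*(4 + S) (I(S) = (S + 3)*(S + 4) + 11 = (3 + S)*(4 + S) + 11 = 11 + (3 + S)*(4 + S))
I(25) - 852*(-8) = (23 + 25² + 7*25) - 852*(-8) = (23 + 625 + 175) + 6816 = 823 + 6816 = 7639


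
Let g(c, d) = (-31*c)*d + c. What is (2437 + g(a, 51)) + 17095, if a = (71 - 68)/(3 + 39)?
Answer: 135934/7 ≈ 19419.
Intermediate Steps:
a = 1/14 (a = 3/42 = 3*(1/42) = 1/14 ≈ 0.071429)
g(c, d) = c - 31*c*d (g(c, d) = -31*c*d + c = c - 31*c*d)
(2437 + g(a, 51)) + 17095 = (2437 + (1 - 31*51)/14) + 17095 = (2437 + (1 - 1581)/14) + 17095 = (2437 + (1/14)*(-1580)) + 17095 = (2437 - 790/7) + 17095 = 16269/7 + 17095 = 135934/7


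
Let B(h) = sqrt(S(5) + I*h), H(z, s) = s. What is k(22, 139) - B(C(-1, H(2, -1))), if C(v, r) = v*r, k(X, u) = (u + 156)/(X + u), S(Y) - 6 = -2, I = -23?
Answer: 295/161 - I*sqrt(19) ≈ 1.8323 - 4.3589*I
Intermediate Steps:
S(Y) = 4 (S(Y) = 6 - 2 = 4)
k(X, u) = (156 + u)/(X + u)
C(v, r) = r*v
B(h) = sqrt(4 - 23*h)
k(22, 139) - B(C(-1, H(2, -1))) = (156 + 139)/(22 + 139) - sqrt(4 - (-23)*(-1)) = 295/161 - sqrt(4 - 23*1) = (1/161)*295 - sqrt(4 - 23) = 295/161 - sqrt(-19) = 295/161 - I*sqrt(19)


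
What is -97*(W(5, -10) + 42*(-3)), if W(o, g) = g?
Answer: 13192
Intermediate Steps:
-97*(W(5, -10) + 42*(-3)) = -97*(-10 + 42*(-3)) = -97*(-10 - 126) = -97*(-136) = 13192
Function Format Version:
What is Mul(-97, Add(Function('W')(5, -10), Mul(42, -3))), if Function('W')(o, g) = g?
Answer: 13192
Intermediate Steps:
Mul(-97, Add(Function('W')(5, -10), Mul(42, -3))) = Mul(-97, Add(-10, Mul(42, -3))) = Mul(-97, Add(-10, -126)) = Mul(-97, -136) = 13192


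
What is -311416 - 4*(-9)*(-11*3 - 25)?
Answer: -313504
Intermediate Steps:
-311416 - 4*(-9)*(-11*3 - 25) = -311416 - (-36)*(-33 - 25) = -311416 - (-36)*(-58) = -311416 - 1*2088 = -311416 - 2088 = -313504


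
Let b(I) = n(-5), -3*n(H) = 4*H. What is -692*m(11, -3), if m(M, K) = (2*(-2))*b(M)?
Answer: 55360/3 ≈ 18453.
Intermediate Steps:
n(H) = -4*H/3
b(I) = 20/3 (b(I) = -4/3*(-5) = 20/3)
m(M, K) = -80/3 (m(M, K) = (2*(-2))*(20/3) = -4*20/3 = -80/3)
-692*m(11, -3) = -692*(-80/3) = 55360/3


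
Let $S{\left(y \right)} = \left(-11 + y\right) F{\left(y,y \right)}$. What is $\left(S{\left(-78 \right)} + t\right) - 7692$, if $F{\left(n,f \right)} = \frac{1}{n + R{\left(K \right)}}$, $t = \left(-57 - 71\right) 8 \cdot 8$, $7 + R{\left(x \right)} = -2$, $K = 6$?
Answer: $- \frac{1381819}{87} \approx -15883.0$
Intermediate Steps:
$R{\left(x \right)} = -9$ ($R{\left(x \right)} = -7 - 2 = -9$)
$t = -8192$ ($t = \left(-128\right) 64 = -8192$)
$F{\left(n,f \right)} = \frac{1}{-9 + n}$ ($F{\left(n,f \right)} = \frac{1}{n - 9} = \frac{1}{-9 + n}$)
$S{\left(y \right)} = \frac{-11 + y}{-9 + y}$
$\left(S{\left(-78 \right)} + t\right) - 7692 = \left(\frac{-11 - 78}{-9 - 78} - 8192\right) - 7692 = \left(\frac{1}{-87} \left(-89\right) - 8192\right) - 7692 = \left(\left(- \frac{1}{87}\right) \left(-89\right) - 8192\right) - 7692 = \left(\frac{89}{87} - 8192\right) - 7692 = - \frac{712615}{87} - 7692 = - \frac{1381819}{87}$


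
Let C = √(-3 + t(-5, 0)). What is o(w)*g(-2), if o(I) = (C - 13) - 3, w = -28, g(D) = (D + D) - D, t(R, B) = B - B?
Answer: 32 - 2*I*√3 ≈ 32.0 - 3.4641*I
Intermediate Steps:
t(R, B) = 0
g(D) = D (g(D) = 2*D - D = D)
C = I*√3 (C = √(-3 + 0) = √(-3) = I*√3 ≈ 1.732*I)
o(I) = -16 + I*√3 (o(I) = (I*√3 - 13) - 3 = (-13 + I*√3) - 3 = -16 + I*√3)
o(w)*g(-2) = (-16 + I*√3)*(-2) = 32 - 2*I*√3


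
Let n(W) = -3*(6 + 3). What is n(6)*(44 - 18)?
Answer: -702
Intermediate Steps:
n(W) = -27 (n(W) = -3*9 = -27)
n(6)*(44 - 18) = -27*(44 - 18) = -27*26 = -702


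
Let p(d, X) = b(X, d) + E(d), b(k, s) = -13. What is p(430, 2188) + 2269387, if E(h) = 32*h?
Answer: 2283134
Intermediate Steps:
p(d, X) = -13 + 32*d
p(430, 2188) + 2269387 = (-13 + 32*430) + 2269387 = (-13 + 13760) + 2269387 = 13747 + 2269387 = 2283134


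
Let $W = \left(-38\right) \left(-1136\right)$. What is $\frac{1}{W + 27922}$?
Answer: $\frac{1}{71090} \approx 1.4067 \cdot 10^{-5}$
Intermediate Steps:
$W = 43168$
$\frac{1}{W + 27922} = \frac{1}{43168 + 27922} = \frac{1}{71090}$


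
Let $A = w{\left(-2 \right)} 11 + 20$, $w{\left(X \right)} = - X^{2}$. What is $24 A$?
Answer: $-576$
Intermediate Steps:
$A = -24$ ($A = - \left(-2\right)^{2} \cdot 11 + 20 = \left(-1\right) 4 \cdot 11 + 20 = \left(-4\right) 11 + 20 = -44 + 20 = -24$)
$24 A = 24 \left(-24\right) = -576$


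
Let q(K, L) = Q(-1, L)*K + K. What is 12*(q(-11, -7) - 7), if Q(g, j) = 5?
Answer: -876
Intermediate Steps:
q(K, L) = 6*K (q(K, L) = 5*K + K = 6*K)
12*(q(-11, -7) - 7) = 12*(6*(-11) - 7) = 12*(-66 - 7) = 12*(-73) = -876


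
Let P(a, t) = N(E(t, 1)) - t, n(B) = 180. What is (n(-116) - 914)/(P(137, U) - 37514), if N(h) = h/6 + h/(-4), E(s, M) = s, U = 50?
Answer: 4404/225409 ≈ 0.019538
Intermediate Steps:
N(h) = -h/12 (N(h) = h*(⅙) + h*(-¼) = h/6 - h/4 = -h/12)
P(a, t) = -13*t/12 (P(a, t) = -t/12 - t = -13*t/12)
(n(-116) - 914)/(P(137, U) - 37514) = (180 - 914)/(-13/12*50 - 37514) = -734/(-325/6 - 37514) = -734/(-225409/6) = -734*(-6/225409) = 4404/225409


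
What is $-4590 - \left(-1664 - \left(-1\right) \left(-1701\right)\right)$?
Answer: $-1225$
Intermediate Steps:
$-4590 - \left(-1664 - \left(-1\right) \left(-1701\right)\right) = -4590 - \left(-1664 - 1701\right) = -4590 - -3365 = -4590 + 3365 = -1225$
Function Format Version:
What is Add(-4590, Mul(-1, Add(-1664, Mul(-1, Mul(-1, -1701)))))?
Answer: -1225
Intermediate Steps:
Add(-4590, Mul(-1, Add(-1664, Mul(-1, Mul(-1, -1701))))) = Add(-4590, Mul(-1, Add(-1664, Mul(-1, 1701)))) = Add(-4590, Mul(-1, Add(-1664, -1701))) = Add(-4590, Mul(-1, -3365)) = Add(-4590, 3365) = -1225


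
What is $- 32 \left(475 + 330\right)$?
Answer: $-25760$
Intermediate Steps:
$- 32 \left(475 + 330\right) = \left(-32\right) 805 = -25760$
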